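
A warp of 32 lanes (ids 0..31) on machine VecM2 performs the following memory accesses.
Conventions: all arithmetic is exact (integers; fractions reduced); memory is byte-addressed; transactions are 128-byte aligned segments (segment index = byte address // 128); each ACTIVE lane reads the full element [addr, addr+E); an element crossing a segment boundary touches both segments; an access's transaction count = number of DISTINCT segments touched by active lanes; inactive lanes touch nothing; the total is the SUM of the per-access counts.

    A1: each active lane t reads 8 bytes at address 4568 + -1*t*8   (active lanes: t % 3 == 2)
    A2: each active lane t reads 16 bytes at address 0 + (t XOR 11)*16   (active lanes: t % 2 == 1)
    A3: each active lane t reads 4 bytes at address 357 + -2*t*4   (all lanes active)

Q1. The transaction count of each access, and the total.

A1: 3 transactions
A2: 4 transactions
A3: 3 transactions

Answer: 3,4,3; total 10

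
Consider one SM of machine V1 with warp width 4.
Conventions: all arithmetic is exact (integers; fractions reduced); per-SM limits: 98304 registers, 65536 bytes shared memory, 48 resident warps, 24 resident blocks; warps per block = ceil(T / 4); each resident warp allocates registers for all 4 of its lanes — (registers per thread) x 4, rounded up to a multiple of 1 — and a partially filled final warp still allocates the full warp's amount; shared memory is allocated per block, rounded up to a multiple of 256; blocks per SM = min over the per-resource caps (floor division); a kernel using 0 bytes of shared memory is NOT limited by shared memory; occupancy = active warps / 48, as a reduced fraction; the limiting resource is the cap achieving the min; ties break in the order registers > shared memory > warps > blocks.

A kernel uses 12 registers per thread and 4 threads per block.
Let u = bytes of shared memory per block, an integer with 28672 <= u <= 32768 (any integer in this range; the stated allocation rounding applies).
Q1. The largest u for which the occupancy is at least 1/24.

Answer: u = 32768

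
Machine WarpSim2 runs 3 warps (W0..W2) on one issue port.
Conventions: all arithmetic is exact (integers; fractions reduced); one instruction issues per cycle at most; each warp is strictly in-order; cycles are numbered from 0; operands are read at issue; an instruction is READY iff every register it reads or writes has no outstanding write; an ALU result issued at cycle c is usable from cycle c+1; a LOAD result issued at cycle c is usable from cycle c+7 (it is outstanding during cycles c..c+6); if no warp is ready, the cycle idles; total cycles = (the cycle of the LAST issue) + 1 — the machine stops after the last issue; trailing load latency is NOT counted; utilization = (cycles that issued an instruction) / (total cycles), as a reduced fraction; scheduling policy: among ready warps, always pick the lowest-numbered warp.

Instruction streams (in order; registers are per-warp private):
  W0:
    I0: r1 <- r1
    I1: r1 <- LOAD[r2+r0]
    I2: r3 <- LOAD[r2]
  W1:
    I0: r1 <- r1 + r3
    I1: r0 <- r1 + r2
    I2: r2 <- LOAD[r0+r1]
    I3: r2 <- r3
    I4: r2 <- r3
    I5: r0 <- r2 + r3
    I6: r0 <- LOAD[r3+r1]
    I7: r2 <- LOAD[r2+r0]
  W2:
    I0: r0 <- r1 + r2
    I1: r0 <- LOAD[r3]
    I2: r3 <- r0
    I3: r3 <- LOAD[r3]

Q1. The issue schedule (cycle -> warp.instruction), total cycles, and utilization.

cycle 0: W0.I0
cycle 1: W0.I1
cycle 2: W0.I2
cycle 3: W1.I0
cycle 4: W1.I1
cycle 5: W1.I2
cycle 6: W2.I0
cycle 7: W2.I1
cycle 8: idle
cycle 9: idle
cycle 10: idle
cycle 11: idle
cycle 12: W1.I3
cycle 13: W1.I4
cycle 14: W1.I5
cycle 15: W1.I6
cycle 16: W2.I2
cycle 17: W2.I3
cycle 18: idle
cycle 19: idle
cycle 20: idle
cycle 21: idle
cycle 22: W1.I7

Answer: 23 cycles, utilization 15/23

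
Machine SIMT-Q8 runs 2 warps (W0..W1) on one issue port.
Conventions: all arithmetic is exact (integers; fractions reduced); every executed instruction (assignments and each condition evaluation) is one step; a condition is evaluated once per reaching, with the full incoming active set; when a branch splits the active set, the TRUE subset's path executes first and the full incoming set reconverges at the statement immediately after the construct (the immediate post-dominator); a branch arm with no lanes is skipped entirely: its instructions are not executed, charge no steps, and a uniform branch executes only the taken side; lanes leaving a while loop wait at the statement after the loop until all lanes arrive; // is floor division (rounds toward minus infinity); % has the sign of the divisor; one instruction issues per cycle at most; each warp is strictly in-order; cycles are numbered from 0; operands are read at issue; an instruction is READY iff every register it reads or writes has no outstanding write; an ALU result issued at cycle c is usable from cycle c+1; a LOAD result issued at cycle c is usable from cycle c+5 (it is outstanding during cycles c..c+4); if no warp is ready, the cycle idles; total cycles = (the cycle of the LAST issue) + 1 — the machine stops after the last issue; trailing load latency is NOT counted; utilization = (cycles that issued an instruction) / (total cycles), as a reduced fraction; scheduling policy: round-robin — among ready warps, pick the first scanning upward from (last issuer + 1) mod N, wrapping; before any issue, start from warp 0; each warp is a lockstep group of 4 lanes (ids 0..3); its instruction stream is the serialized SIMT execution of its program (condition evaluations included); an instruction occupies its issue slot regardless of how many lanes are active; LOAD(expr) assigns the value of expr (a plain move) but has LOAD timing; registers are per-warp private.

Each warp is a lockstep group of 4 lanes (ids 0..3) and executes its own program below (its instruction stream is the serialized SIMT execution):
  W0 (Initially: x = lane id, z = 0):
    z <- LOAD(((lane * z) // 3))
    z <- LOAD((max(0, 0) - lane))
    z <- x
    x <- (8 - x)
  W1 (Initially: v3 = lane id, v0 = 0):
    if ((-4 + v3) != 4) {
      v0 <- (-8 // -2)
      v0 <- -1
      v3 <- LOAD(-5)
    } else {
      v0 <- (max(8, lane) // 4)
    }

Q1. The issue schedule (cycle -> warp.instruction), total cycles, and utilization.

cycle 0: W0.I0
cycle 1: W1.I0
cycle 2: W1.I1
cycle 3: W1.I2
cycle 4: W1.I3
cycle 5: W0.I1
cycle 6: idle
cycle 7: idle
cycle 8: idle
cycle 9: idle
cycle 10: W0.I2
cycle 11: W0.I3

Answer: 12 cycles, utilization 2/3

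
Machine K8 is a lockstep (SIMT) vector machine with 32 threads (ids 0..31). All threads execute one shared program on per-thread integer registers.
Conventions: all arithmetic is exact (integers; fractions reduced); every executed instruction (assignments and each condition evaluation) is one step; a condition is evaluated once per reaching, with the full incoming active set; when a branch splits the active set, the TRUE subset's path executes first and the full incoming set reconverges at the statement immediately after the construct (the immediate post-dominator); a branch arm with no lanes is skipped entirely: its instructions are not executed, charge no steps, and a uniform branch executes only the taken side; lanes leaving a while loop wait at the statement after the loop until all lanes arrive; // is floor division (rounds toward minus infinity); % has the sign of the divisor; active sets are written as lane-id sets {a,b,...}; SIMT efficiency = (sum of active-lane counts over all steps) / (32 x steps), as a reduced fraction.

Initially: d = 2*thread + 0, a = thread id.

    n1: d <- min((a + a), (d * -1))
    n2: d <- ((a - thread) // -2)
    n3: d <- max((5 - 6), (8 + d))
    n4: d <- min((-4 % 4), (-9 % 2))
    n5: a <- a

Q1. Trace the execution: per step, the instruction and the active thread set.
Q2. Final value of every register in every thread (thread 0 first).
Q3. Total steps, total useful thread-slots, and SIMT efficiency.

step 0: d <- min((a + a), (d * -1))  {0,1,2,3,4,5,6,7,8,9,10,11,12,13,14,15,16,17,18,19,20,21,22,23,24,25,26,27,28,29,30,31}
step 1: d <- ((a - thread) // -2)    {0,1,2,3,4,5,6,7,8,9,10,11,12,13,14,15,16,17,18,19,20,21,22,23,24,25,26,27,28,29,30,31}
step 2: d <- max((5 - 6), (8 + d))   {0,1,2,3,4,5,6,7,8,9,10,11,12,13,14,15,16,17,18,19,20,21,22,23,24,25,26,27,28,29,30,31}
step 3: d <- min((-4 % 4), (-9 % 2)) {0,1,2,3,4,5,6,7,8,9,10,11,12,13,14,15,16,17,18,19,20,21,22,23,24,25,26,27,28,29,30,31}
step 4: a <- a                       {0,1,2,3,4,5,6,7,8,9,10,11,12,13,14,15,16,17,18,19,20,21,22,23,24,25,26,27,28,29,30,31}

Answer: 5 steps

d: 0,0,0,0,0,0,0,0,0,0,0,0,0,0,0,0,0,0,0,0,0,0,0,0,0,0,0,0,0,0,0,0
a: 0,1,2,3,4,5,6,7,8,9,10,11,12,13,14,15,16,17,18,19,20,21,22,23,24,25,26,27,28,29,30,31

steps = 5; useful = 160; efficiency = 160/160 = 1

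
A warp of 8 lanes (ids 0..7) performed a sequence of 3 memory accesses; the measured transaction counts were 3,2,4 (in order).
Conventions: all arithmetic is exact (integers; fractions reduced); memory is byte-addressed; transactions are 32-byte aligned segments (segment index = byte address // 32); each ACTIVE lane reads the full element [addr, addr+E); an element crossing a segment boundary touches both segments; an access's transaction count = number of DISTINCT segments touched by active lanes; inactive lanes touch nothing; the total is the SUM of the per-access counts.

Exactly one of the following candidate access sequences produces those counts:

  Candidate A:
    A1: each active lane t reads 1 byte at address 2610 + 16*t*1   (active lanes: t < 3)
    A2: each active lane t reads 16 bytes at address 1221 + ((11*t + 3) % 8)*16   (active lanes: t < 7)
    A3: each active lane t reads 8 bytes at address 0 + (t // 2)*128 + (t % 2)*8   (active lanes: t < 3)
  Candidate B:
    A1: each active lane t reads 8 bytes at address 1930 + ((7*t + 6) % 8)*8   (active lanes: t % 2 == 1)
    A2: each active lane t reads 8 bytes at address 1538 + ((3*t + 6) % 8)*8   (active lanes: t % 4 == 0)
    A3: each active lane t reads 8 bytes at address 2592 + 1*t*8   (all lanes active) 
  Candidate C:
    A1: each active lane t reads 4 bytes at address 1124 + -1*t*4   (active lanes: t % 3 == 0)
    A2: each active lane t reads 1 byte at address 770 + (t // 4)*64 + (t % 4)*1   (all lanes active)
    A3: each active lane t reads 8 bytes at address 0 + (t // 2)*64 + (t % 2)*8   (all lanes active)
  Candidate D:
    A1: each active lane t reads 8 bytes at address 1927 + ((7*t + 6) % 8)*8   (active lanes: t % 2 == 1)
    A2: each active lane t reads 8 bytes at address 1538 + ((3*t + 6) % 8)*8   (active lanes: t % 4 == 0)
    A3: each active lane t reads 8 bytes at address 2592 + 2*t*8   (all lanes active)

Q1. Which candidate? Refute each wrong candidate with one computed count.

A: A1 gives 2 transactions, not 3
B: A3 gives 2 transactions, not 4
C: A1 gives 2 transactions, not 3
D: all counts match (3,2,4)

Answer: D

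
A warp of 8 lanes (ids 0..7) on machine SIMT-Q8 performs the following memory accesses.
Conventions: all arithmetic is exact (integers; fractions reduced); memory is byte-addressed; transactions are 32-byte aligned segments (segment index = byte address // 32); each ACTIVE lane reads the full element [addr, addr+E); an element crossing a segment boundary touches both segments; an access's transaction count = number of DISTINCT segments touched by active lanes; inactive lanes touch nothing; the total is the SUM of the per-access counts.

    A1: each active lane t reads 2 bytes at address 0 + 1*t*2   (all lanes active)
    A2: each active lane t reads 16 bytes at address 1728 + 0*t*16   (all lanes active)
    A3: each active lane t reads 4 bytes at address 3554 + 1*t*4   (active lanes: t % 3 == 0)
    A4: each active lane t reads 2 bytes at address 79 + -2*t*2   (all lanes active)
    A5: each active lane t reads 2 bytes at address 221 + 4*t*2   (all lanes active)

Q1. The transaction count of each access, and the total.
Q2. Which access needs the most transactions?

A1: 1 transaction
A2: 1 transaction
A3: 1 transaction
A4: 2 transactions
A5: 3 transactions

Answer: 1,1,1,2,3; total 8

Answer: A5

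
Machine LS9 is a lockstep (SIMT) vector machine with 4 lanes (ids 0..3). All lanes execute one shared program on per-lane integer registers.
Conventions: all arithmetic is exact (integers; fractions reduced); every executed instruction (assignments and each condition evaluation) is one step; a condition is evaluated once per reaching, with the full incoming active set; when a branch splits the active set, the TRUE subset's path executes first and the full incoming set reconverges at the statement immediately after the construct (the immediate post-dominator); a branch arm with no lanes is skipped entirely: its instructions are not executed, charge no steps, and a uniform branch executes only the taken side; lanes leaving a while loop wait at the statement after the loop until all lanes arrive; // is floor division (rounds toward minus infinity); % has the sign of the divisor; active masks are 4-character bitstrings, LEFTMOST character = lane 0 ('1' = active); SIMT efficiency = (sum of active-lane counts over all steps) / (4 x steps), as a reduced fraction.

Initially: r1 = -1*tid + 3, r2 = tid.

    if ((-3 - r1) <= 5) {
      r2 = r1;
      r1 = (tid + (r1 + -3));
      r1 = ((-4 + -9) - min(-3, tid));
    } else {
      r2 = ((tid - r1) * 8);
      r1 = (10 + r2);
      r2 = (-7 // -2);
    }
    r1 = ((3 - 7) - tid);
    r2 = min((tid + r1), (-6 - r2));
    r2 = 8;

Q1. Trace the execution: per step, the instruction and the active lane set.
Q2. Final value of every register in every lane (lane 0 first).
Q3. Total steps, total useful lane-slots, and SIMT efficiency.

step 0: eval ((-3 - r1) <= 5)        1111
step 1: r2 <- r1                     1111
step 2: r1 <- (tid + (r1 + -3))      1111
step 3: r1 <- ((-4 + -9) - min(-3, tid)) 1111
step 4: r1 <- ((3 - 7) - tid)        1111
step 5: r2 <- min((tid + r1), (-6 - r2)) 1111
step 6: r2 <- 8                      1111

Answer: 7 steps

r1: -4,-5,-6,-7
r2: 8,8,8,8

steps = 7; useful = 28; efficiency = 28/28 = 1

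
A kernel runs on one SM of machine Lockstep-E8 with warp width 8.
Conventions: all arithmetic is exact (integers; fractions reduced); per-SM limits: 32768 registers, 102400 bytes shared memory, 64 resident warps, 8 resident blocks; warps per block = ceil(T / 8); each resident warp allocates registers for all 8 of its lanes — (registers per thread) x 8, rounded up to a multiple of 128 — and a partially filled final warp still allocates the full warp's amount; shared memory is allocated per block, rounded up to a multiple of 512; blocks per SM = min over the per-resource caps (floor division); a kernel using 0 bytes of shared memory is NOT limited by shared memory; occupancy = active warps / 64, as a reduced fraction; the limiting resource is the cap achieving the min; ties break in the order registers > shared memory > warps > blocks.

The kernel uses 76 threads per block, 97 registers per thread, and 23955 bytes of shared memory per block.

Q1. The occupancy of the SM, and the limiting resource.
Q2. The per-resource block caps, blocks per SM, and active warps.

Answer: occupancy 15/32, limited by registers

registers: 3 blocks
shared memory: 4 blocks
warps: 6 blocks
blocks: 8 blocks

Answer: 3 blocks, 30 active warps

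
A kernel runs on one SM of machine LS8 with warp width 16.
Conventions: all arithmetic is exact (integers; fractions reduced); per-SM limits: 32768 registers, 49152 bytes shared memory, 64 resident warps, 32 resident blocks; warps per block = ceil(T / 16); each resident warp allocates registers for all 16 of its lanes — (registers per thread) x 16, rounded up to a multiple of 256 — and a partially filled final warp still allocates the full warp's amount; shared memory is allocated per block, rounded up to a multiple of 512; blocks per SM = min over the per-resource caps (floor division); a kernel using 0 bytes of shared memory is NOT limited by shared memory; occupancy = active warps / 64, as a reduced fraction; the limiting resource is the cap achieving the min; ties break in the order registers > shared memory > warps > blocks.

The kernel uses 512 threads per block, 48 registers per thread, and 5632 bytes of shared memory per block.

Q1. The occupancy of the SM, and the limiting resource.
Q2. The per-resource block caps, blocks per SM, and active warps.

Answer: occupancy 1/2, limited by registers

registers: 1 block
shared memory: 8 blocks
warps: 2 blocks
blocks: 32 blocks

Answer: 1 block, 32 active warps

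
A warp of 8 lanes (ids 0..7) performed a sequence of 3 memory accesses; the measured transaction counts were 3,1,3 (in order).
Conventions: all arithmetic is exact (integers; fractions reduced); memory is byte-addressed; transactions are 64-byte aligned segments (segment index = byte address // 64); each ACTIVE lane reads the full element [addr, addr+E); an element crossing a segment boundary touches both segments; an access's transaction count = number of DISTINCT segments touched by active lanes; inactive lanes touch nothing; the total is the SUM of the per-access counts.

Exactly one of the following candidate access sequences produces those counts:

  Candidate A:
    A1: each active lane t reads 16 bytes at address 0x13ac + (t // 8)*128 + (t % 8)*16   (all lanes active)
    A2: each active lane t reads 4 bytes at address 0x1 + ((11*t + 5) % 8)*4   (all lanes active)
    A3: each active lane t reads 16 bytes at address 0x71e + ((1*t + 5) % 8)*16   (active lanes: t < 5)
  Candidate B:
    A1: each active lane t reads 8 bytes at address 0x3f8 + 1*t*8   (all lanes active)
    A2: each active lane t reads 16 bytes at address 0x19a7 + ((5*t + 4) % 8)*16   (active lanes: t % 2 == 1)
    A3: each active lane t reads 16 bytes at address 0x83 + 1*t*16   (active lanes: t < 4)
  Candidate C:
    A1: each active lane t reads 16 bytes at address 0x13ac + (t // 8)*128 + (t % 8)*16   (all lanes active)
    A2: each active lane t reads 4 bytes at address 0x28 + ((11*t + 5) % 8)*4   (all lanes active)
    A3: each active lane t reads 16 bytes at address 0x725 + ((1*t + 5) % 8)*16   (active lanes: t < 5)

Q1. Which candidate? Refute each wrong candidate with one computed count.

B: A1 gives 2 transactions, not 3
C: A2 gives 2 transactions, not 1
A: all counts match (3,1,3)

Answer: A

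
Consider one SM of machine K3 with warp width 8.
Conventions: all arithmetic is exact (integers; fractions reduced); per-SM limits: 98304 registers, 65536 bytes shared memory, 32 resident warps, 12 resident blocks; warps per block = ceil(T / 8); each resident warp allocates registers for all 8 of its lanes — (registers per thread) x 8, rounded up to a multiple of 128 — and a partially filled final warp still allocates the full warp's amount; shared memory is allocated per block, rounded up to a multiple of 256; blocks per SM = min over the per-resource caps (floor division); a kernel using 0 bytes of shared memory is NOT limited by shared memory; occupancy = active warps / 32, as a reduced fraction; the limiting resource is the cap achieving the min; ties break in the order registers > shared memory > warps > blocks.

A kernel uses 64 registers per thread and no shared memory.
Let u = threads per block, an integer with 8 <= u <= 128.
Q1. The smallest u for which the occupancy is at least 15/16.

Answer: u = 17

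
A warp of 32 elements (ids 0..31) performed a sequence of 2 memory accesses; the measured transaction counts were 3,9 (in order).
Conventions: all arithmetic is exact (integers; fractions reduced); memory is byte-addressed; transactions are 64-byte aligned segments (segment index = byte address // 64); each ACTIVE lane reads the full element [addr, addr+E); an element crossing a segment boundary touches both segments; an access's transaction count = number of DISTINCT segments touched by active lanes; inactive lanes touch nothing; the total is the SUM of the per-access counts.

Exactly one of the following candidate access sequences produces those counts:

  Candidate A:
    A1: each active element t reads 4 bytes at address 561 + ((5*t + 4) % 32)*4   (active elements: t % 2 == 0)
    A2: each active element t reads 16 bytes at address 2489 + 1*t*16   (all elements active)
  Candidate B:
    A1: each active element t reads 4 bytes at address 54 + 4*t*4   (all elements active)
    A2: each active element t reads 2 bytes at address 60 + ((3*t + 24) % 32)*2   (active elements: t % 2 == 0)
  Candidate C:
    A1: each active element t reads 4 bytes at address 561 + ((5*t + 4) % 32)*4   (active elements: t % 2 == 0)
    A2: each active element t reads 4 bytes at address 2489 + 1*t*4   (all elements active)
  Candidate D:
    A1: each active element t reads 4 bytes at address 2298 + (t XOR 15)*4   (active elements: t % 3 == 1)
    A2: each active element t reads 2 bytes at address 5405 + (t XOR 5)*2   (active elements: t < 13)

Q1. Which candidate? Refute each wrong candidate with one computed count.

B: A1 gives 9 transactions, not 3
C: A2 gives 3 transactions, not 9
D: A1 gives 2 transactions, not 3
A: all counts match (3,9)

Answer: A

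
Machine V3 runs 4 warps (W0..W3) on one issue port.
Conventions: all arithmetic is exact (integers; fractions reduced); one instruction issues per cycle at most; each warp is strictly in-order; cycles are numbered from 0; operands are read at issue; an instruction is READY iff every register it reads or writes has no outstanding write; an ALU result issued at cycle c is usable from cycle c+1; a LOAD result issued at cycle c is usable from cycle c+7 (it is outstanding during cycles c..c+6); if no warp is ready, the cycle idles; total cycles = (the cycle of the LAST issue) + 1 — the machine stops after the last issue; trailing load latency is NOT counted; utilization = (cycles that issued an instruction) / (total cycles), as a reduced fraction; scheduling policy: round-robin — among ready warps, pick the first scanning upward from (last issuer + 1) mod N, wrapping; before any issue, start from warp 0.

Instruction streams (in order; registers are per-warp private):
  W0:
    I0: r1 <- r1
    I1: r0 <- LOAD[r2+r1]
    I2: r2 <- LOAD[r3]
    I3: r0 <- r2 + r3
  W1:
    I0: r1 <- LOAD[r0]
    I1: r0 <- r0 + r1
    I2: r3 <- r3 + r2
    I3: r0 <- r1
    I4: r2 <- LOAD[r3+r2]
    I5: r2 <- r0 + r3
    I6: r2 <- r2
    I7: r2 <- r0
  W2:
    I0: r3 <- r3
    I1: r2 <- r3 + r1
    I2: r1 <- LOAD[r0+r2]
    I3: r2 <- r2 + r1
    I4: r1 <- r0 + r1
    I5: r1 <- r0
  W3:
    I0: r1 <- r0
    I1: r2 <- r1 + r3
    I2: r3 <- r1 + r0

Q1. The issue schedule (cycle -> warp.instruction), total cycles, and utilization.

cycle 0: W0.I0
cycle 1: W1.I0
cycle 2: W2.I0
cycle 3: W3.I0
cycle 4: W0.I1
cycle 5: W2.I1
cycle 6: W3.I1
cycle 7: W0.I2
cycle 8: W1.I1
cycle 9: W2.I2
cycle 10: W3.I2
cycle 11: W1.I2
cycle 12: W1.I3
cycle 13: W1.I4
cycle 14: W0.I3
cycle 15: idle
cycle 16: W2.I3
cycle 17: W2.I4
cycle 18: W2.I5
cycle 19: idle
cycle 20: W1.I5
cycle 21: W1.I6
cycle 22: W1.I7

Answer: 23 cycles, utilization 21/23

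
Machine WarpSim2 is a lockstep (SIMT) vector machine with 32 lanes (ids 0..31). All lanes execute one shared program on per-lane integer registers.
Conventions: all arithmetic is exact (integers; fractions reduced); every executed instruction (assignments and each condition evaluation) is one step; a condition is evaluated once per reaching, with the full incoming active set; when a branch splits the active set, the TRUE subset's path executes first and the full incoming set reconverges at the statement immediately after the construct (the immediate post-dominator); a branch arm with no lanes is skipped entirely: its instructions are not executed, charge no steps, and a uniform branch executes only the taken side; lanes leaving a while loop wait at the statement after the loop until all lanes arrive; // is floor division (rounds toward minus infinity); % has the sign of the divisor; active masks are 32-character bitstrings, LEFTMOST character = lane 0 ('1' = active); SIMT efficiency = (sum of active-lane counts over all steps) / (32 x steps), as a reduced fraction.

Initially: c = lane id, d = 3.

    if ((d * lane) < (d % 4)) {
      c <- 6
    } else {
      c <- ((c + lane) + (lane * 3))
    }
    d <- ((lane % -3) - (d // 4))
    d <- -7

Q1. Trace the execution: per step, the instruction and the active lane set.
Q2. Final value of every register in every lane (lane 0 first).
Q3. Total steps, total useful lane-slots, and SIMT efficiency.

step 0: eval ((d * lane) < (d % 4))  11111111111111111111111111111111
step 1: c <- 6                       10000000000000000000000000000000
step 2: c <- ((c + lane) + (lane * 3)) 01111111111111111111111111111111
step 3: d <- ((lane % -3) - (d // 4)) 11111111111111111111111111111111
step 4: d <- -7                      11111111111111111111111111111111

Answer: 5 steps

c: 6,5,10,15,20,25,30,35,40,45,50,55,60,65,70,75,80,85,90,95,100,105,110,115,120,125,130,135,140,145,150,155
d: -7,-7,-7,-7,-7,-7,-7,-7,-7,-7,-7,-7,-7,-7,-7,-7,-7,-7,-7,-7,-7,-7,-7,-7,-7,-7,-7,-7,-7,-7,-7,-7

steps = 5; useful = 128; efficiency = 128/160 = 4/5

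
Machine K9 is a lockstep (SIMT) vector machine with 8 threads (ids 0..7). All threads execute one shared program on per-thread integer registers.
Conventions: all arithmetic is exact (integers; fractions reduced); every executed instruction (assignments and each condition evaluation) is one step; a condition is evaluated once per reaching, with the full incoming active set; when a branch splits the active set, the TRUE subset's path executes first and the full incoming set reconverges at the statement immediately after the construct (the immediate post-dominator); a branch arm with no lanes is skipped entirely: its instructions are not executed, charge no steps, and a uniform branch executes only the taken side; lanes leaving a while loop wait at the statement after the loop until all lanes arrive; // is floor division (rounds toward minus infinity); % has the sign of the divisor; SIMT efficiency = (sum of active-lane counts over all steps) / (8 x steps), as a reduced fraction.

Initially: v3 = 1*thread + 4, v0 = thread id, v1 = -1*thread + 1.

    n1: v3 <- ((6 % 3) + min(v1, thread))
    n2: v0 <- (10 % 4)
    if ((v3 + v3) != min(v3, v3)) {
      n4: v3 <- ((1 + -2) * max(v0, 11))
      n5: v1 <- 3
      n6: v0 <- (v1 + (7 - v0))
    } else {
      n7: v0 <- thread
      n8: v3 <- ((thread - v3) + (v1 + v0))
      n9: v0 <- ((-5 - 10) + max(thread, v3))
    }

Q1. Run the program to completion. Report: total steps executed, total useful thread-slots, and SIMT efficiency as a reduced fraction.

Answer: 9 steps, 48 useful, 2/3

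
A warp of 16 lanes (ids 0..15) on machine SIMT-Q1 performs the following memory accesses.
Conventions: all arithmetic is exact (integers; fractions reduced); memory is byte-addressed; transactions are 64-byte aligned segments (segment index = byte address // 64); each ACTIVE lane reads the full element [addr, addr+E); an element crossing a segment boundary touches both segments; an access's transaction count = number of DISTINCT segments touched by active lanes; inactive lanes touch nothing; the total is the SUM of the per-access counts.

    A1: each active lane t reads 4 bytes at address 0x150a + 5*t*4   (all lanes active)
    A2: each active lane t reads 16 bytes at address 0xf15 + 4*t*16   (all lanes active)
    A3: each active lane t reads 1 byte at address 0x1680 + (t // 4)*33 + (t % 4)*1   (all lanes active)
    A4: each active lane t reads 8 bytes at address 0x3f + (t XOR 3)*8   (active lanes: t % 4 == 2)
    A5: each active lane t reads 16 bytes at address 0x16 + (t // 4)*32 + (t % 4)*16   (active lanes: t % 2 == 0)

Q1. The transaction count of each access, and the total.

A1: 5 transactions
A2: 16 transactions
A3: 2 transactions
A4: 2 transactions
A5: 3 transactions

Answer: 5,16,2,2,3; total 28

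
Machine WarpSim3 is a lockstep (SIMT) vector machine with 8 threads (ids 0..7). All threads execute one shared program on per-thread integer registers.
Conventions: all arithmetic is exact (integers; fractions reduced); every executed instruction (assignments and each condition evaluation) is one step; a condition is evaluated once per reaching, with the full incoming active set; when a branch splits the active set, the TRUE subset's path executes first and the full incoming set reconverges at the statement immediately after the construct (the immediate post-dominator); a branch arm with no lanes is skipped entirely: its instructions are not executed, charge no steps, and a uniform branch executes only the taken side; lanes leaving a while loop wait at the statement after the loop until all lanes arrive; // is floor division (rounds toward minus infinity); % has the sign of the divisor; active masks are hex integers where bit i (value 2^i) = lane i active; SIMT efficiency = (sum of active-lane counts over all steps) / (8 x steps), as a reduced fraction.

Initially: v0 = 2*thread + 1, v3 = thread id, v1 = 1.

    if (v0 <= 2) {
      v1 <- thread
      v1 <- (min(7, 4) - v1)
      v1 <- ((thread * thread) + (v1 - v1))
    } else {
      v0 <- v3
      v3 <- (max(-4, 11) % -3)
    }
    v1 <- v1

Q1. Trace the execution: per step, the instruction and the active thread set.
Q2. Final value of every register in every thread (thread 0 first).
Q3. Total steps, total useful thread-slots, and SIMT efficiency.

step 0: eval (v0 <= 2)               0xff
step 1: v1 <- thread                 0x01
step 2: v1 <- (min(7, 4) - v1)       0x01
step 3: v1 <- ((thread * thread) + (v1 - v1)) 0x01
step 4: v0 <- v3                     0xfe
step 5: v3 <- (max(-4, 11) % -3)     0xfe
step 6: v1 <- v1                     0xff

Answer: 7 steps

v0: 1,1,2,3,4,5,6,7
v3: 0,-1,-1,-1,-1,-1,-1,-1
v1: 0,1,1,1,1,1,1,1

steps = 7; useful = 33; efficiency = 33/56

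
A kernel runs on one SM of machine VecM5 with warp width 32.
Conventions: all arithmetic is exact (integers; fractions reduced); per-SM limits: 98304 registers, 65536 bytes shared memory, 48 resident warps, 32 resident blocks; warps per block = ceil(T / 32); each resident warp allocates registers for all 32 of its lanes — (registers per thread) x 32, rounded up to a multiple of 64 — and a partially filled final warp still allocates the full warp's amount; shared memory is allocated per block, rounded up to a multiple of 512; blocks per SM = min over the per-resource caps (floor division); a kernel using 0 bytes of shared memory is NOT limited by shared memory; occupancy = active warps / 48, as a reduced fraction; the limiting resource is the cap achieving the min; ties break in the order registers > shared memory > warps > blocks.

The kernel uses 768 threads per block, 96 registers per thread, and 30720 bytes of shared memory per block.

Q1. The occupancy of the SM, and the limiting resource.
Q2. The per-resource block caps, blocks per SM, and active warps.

Answer: occupancy 1/2, limited by registers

registers: 1 block
shared memory: 2 blocks
warps: 2 blocks
blocks: 32 blocks

Answer: 1 block, 24 active warps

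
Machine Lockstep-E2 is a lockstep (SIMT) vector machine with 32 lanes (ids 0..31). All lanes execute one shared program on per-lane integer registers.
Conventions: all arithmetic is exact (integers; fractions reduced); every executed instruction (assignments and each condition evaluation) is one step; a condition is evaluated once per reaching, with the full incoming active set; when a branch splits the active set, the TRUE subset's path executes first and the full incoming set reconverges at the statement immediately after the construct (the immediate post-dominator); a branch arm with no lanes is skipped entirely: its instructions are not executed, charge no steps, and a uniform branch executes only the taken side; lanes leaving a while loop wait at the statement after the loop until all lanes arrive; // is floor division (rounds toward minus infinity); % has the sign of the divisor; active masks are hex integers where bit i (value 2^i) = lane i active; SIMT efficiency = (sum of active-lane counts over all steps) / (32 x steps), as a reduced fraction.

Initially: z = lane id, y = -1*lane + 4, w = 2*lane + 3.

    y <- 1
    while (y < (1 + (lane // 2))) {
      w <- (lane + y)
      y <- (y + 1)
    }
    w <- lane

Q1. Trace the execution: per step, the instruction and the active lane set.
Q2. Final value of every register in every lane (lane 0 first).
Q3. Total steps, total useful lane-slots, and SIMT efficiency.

step 0: y <- 1                       0xffffffff
step 1: eval (y < (1 + (lane // 2))) 0xffffffff
step 2: w <- (lane + y)              0xfffffffc
step 3: y <- (y + 1)                 0xfffffffc
step 4: eval (y < (1 + (lane // 2))) 0xfffffffc
step 5: w <- (lane + y)              0xfffffff0
step 6: y <- (y + 1)                 0xfffffff0
step 7: eval (y < (1 + (lane // 2))) 0xfffffff0
step 8: w <- (lane + y)              0xffffffc0
step 9: y <- (y + 1)                 0xffffffc0
step 10: eval (y < (1 + (lane // 2))) 0xffffffc0
step 11: w <- (lane + y)              0xffffff00
step 12: y <- (y + 1)                 0xffffff00
step 13: eval (y < (1 + (lane // 2))) 0xffffff00
step 14: w <- (lane + y)              0xfffffc00
step 15: y <- (y + 1)                 0xfffffc00
step 16: eval (y < (1 + (lane // 2))) 0xfffffc00
step 17: w <- (lane + y)              0xfffff000
step 18: y <- (y + 1)                 0xfffff000
step 19: eval (y < (1 + (lane // 2))) 0xfffff000
step 20: w <- (lane + y)              0xffffc000
step 21: y <- (y + 1)                 0xffffc000
step 22: eval (y < (1 + (lane // 2))) 0xffffc000
step 23: w <- (lane + y)              0xffff0000
step 24: y <- (y + 1)                 0xffff0000
step 25: eval (y < (1 + (lane // 2))) 0xffff0000
step 26: w <- (lane + y)              0xfffc0000
step 27: y <- (y + 1)                 0xfffc0000
step 28: eval (y < (1 + (lane // 2))) 0xfffc0000
step 29: w <- (lane + y)              0xfff00000
step 30: y <- (y + 1)                 0xfff00000
step 31: eval (y < (1 + (lane // 2))) 0xfff00000
step 32: w <- (lane + y)              0xffc00000
step 33: y <- (y + 1)                 0xffc00000
step 34: eval (y < (1 + (lane // 2))) 0xffc00000
step 35: w <- (lane + y)              0xff000000
step 36: y <- (y + 1)                 0xff000000
step 37: eval (y < (1 + (lane // 2))) 0xff000000
step 38: w <- (lane + y)              0xfc000000
step 39: y <- (y + 1)                 0xfc000000
step 40: eval (y < (1 + (lane // 2))) 0xfc000000
step 41: w <- (lane + y)              0xf0000000
step 42: y <- (y + 1)                 0xf0000000
step 43: eval (y < (1 + (lane // 2))) 0xf0000000
step 44: w <- (lane + y)              0xc0000000
step 45: y <- (y + 1)                 0xc0000000
step 46: eval (y < (1 + (lane // 2))) 0xc0000000
step 47: w <- lane                    0xffffffff

Answer: 48 steps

z: 0,1,2,3,4,5,6,7,8,9,10,11,12,13,14,15,16,17,18,19,20,21,22,23,24,25,26,27,28,29,30,31
y: 1,1,2,2,3,3,4,4,5,5,6,6,7,7,8,8,9,9,10,10,11,11,12,12,13,13,14,14,15,15,16,16
w: 0,1,2,3,4,5,6,7,8,9,10,11,12,13,14,15,16,17,18,19,20,21,22,23,24,25,26,27,28,29,30,31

steps = 48; useful = 816; efficiency = 816/1536 = 17/32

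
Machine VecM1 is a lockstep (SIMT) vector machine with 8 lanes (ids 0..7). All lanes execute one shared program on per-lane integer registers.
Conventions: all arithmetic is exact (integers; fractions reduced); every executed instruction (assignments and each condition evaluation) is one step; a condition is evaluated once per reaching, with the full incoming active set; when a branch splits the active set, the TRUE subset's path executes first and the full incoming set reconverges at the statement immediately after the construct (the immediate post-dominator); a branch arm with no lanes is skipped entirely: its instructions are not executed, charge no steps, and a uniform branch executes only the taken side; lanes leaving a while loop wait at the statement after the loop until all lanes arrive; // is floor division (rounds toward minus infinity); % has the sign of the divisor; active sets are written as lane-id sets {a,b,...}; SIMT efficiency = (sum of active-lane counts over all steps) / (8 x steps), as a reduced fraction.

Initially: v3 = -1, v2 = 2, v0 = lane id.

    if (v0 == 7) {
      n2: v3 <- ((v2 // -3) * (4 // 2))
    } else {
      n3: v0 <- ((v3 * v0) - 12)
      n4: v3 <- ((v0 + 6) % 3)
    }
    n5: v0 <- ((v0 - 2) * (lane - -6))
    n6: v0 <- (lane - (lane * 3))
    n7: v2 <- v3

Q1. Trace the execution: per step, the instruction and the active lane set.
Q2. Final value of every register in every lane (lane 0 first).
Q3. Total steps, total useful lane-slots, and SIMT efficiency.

step 0: eval (v0 == 7)               {0,1,2,3,4,5,6,7}
step 1: v3 <- ((v2 // -3) * (4 // 2)) {7}
step 2: v0 <- ((v3 * v0) - 12)       {0,1,2,3,4,5,6}
step 3: v3 <- ((v0 + 6) % 3)         {0,1,2,3,4,5,6}
step 4: v0 <- ((v0 - 2) * (lane - -6)) {0,1,2,3,4,5,6,7}
step 5: v0 <- (lane - (lane * 3))    {0,1,2,3,4,5,6,7}
step 6: v2 <- v3                     {0,1,2,3,4,5,6,7}

Answer: 7 steps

v3: 0,2,1,0,2,1,0,-2
v2: 0,2,1,0,2,1,0,-2
v0: 0,-2,-4,-6,-8,-10,-12,-14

steps = 7; useful = 47; efficiency = 47/56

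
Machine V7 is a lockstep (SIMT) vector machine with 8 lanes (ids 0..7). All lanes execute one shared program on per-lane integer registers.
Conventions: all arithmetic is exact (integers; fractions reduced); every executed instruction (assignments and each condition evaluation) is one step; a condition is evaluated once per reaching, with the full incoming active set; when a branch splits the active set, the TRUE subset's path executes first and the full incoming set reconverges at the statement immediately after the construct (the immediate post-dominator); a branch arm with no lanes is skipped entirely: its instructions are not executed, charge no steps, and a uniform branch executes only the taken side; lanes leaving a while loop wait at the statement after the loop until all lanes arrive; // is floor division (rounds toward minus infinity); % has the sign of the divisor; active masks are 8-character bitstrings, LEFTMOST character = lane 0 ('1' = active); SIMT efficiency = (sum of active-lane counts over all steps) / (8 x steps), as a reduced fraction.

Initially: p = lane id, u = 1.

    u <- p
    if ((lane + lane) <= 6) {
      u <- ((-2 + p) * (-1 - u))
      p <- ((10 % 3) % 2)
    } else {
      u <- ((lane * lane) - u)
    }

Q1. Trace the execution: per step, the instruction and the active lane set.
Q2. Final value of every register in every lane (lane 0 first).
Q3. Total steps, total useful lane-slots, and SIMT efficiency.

step 0: u <- p                       11111111
step 1: eval ((lane + lane) <= 6)    11111111
step 2: u <- ((-2 + p) * (-1 - u))   11110000
step 3: p <- ((10 % 3) % 2)          11110000
step 4: u <- ((lane * lane) - u)     00001111

Answer: 5 steps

p: 1,1,1,1,4,5,6,7
u: 2,2,0,-4,12,20,30,42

steps = 5; useful = 28; efficiency = 28/40 = 7/10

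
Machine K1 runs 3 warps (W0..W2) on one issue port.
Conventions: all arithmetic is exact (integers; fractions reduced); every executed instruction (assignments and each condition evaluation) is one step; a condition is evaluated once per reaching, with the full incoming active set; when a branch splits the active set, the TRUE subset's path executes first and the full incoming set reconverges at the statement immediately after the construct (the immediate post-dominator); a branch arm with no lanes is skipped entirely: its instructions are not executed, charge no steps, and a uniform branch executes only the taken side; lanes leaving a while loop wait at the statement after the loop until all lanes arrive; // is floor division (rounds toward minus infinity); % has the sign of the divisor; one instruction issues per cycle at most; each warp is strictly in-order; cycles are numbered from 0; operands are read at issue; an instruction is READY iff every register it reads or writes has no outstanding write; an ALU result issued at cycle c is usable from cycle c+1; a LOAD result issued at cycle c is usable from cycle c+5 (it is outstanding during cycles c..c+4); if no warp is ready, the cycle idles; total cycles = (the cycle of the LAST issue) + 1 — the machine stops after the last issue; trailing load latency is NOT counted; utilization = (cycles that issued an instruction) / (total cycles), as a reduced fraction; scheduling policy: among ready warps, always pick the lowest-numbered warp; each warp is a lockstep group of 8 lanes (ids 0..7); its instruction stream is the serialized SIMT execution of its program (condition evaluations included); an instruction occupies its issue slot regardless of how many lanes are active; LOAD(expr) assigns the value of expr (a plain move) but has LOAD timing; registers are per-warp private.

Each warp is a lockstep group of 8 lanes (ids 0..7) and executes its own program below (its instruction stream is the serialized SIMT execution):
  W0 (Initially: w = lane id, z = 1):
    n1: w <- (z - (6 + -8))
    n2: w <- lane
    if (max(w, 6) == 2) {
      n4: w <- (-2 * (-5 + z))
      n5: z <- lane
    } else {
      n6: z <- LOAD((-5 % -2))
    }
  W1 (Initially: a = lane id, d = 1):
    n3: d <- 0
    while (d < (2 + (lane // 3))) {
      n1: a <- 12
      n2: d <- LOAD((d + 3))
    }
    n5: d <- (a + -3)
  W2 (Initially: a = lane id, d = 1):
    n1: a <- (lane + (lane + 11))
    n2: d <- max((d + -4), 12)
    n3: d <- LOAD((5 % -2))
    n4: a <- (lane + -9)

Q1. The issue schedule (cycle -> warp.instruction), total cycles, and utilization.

cycle 0: W0.I0
cycle 1: W0.I1
cycle 2: W0.I2
cycle 3: W0.I3
cycle 4: W1.I0
cycle 5: W1.I1
cycle 6: W1.I2
cycle 7: W1.I3
cycle 8: W2.I0
cycle 9: W2.I1
cycle 10: W2.I2
cycle 11: W2.I3
cycle 12: W1.I4
cycle 13: W1.I5
cycle 14: W1.I6
cycle 15: idle
cycle 16: idle
cycle 17: idle
cycle 18: idle
cycle 19: W1.I7
cycle 20: W1.I8

Answer: 21 cycles, utilization 17/21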